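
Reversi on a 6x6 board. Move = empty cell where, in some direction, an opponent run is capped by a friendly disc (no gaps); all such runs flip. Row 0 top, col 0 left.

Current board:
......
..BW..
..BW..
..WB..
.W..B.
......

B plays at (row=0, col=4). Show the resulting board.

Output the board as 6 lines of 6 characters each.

Place B at (0,4); scan 8 dirs for brackets.
Dir NW: edge -> no flip
Dir N: edge -> no flip
Dir NE: edge -> no flip
Dir W: first cell '.' (not opp) -> no flip
Dir E: first cell '.' (not opp) -> no flip
Dir SW: opp run (1,3) capped by B -> flip
Dir S: first cell '.' (not opp) -> no flip
Dir SE: first cell '.' (not opp) -> no flip
All flips: (1,3)

Answer: ....B.
..BB..
..BW..
..WB..
.W..B.
......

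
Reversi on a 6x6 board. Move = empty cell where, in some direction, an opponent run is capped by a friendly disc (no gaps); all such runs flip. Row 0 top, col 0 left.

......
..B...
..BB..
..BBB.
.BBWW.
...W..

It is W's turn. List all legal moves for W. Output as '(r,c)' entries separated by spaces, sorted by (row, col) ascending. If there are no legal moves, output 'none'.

Answer: (1,1) (1,3) (2,1) (2,4) (2,5) (3,1) (4,0)

Derivation:
(0,1): no bracket -> illegal
(0,2): no bracket -> illegal
(0,3): no bracket -> illegal
(1,1): flips 2 -> legal
(1,3): flips 2 -> legal
(1,4): no bracket -> illegal
(2,1): flips 1 -> legal
(2,4): flips 1 -> legal
(2,5): flips 1 -> legal
(3,0): no bracket -> illegal
(3,1): flips 1 -> legal
(3,5): no bracket -> illegal
(4,0): flips 2 -> legal
(4,5): no bracket -> illegal
(5,0): no bracket -> illegal
(5,1): no bracket -> illegal
(5,2): no bracket -> illegal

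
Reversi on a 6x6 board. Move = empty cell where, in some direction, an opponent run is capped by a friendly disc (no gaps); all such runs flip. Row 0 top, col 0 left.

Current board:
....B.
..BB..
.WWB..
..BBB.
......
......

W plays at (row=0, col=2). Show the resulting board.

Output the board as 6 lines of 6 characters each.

Answer: ..W.B.
..WB..
.WWB..
..BBB.
......
......

Derivation:
Place W at (0,2); scan 8 dirs for brackets.
Dir NW: edge -> no flip
Dir N: edge -> no flip
Dir NE: edge -> no flip
Dir W: first cell '.' (not opp) -> no flip
Dir E: first cell '.' (not opp) -> no flip
Dir SW: first cell '.' (not opp) -> no flip
Dir S: opp run (1,2) capped by W -> flip
Dir SE: opp run (1,3), next='.' -> no flip
All flips: (1,2)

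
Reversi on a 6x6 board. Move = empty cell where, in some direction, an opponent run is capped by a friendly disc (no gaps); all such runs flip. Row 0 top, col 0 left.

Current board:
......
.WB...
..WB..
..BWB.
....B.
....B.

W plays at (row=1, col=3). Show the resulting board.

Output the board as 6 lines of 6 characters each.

Place W at (1,3); scan 8 dirs for brackets.
Dir NW: first cell '.' (not opp) -> no flip
Dir N: first cell '.' (not opp) -> no flip
Dir NE: first cell '.' (not opp) -> no flip
Dir W: opp run (1,2) capped by W -> flip
Dir E: first cell '.' (not opp) -> no flip
Dir SW: first cell 'W' (not opp) -> no flip
Dir S: opp run (2,3) capped by W -> flip
Dir SE: first cell '.' (not opp) -> no flip
All flips: (1,2) (2,3)

Answer: ......
.WWW..
..WW..
..BWB.
....B.
....B.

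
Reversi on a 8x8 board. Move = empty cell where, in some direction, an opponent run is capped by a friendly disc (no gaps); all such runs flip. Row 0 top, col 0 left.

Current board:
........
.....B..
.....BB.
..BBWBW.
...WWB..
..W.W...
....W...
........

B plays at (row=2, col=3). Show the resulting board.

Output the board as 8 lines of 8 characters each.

Place B at (2,3); scan 8 dirs for brackets.
Dir NW: first cell '.' (not opp) -> no flip
Dir N: first cell '.' (not opp) -> no flip
Dir NE: first cell '.' (not opp) -> no flip
Dir W: first cell '.' (not opp) -> no flip
Dir E: first cell '.' (not opp) -> no flip
Dir SW: first cell 'B' (not opp) -> no flip
Dir S: first cell 'B' (not opp) -> no flip
Dir SE: opp run (3,4) capped by B -> flip
All flips: (3,4)

Answer: ........
.....B..
...B.BB.
..BBBBW.
...WWB..
..W.W...
....W...
........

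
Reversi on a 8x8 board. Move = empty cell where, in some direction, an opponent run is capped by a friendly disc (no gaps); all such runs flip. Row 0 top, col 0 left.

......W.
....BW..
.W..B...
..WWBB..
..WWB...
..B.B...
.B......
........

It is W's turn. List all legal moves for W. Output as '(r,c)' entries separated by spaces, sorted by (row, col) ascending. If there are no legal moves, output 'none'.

(0,3): no bracket -> illegal
(0,4): no bracket -> illegal
(0,5): no bracket -> illegal
(1,3): flips 1 -> legal
(2,3): no bracket -> illegal
(2,5): flips 1 -> legal
(2,6): no bracket -> illegal
(3,6): flips 2 -> legal
(4,1): no bracket -> illegal
(4,5): flips 1 -> legal
(4,6): no bracket -> illegal
(5,0): no bracket -> illegal
(5,1): no bracket -> illegal
(5,3): no bracket -> illegal
(5,5): flips 1 -> legal
(6,0): no bracket -> illegal
(6,2): flips 1 -> legal
(6,3): no bracket -> illegal
(6,4): no bracket -> illegal
(6,5): flips 1 -> legal
(7,0): flips 2 -> legal
(7,1): no bracket -> illegal
(7,2): no bracket -> illegal

Answer: (1,3) (2,5) (3,6) (4,5) (5,5) (6,2) (6,5) (7,0)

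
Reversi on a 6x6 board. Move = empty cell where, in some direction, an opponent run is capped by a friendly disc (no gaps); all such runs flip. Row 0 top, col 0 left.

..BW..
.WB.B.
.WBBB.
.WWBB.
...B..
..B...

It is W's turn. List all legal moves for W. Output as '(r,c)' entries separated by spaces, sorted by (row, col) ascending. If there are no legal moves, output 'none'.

Answer: (0,1) (0,5) (1,3) (2,5) (3,5) (4,4) (5,4)

Derivation:
(0,1): flips 1 -> legal
(0,4): no bracket -> illegal
(0,5): flips 2 -> legal
(1,3): flips 2 -> legal
(1,5): no bracket -> illegal
(2,5): flips 4 -> legal
(3,5): flips 2 -> legal
(4,1): no bracket -> illegal
(4,2): no bracket -> illegal
(4,4): flips 2 -> legal
(4,5): no bracket -> illegal
(5,1): no bracket -> illegal
(5,3): no bracket -> illegal
(5,4): flips 1 -> legal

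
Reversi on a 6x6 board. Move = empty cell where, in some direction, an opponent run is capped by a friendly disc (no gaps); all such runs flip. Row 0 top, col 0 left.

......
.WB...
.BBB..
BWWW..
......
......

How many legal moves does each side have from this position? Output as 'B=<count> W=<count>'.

-- B to move --
(0,0): flips 1 -> legal
(0,1): flips 1 -> legal
(0,2): no bracket -> illegal
(1,0): flips 1 -> legal
(2,0): no bracket -> illegal
(2,4): no bracket -> illegal
(3,4): flips 3 -> legal
(4,0): flips 1 -> legal
(4,1): flips 2 -> legal
(4,2): flips 1 -> legal
(4,3): flips 2 -> legal
(4,4): flips 1 -> legal
B mobility = 9
-- W to move --
(0,1): no bracket -> illegal
(0,2): flips 2 -> legal
(0,3): no bracket -> illegal
(1,0): flips 1 -> legal
(1,3): flips 3 -> legal
(1,4): flips 1 -> legal
(2,0): no bracket -> illegal
(2,4): no bracket -> illegal
(3,4): no bracket -> illegal
(4,0): no bracket -> illegal
(4,1): no bracket -> illegal
W mobility = 4

Answer: B=9 W=4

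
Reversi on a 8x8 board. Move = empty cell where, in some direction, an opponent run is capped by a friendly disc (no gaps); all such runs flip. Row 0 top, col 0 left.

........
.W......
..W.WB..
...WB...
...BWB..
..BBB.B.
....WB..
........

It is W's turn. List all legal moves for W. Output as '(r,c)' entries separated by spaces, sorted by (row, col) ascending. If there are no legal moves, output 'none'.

(1,4): no bracket -> illegal
(1,5): no bracket -> illegal
(1,6): no bracket -> illegal
(2,3): no bracket -> illegal
(2,6): flips 1 -> legal
(3,2): no bracket -> illegal
(3,5): flips 1 -> legal
(3,6): no bracket -> illegal
(4,1): no bracket -> illegal
(4,2): flips 2 -> legal
(4,6): flips 1 -> legal
(4,7): no bracket -> illegal
(5,1): no bracket -> illegal
(5,5): no bracket -> illegal
(5,7): no bracket -> illegal
(6,1): no bracket -> illegal
(6,2): flips 1 -> legal
(6,3): flips 2 -> legal
(6,6): flips 1 -> legal
(6,7): no bracket -> illegal
(7,4): no bracket -> illegal
(7,5): no bracket -> illegal
(7,6): no bracket -> illegal

Answer: (2,6) (3,5) (4,2) (4,6) (6,2) (6,3) (6,6)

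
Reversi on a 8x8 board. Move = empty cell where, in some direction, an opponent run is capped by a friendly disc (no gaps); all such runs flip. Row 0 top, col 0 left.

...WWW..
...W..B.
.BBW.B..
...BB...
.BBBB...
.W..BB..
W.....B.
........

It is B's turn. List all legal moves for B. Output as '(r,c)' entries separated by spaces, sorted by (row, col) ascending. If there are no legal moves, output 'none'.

(0,2): no bracket -> illegal
(0,6): no bracket -> illegal
(1,2): flips 1 -> legal
(1,4): no bracket -> illegal
(1,5): no bracket -> illegal
(2,4): flips 1 -> legal
(3,2): no bracket -> illegal
(4,0): no bracket -> illegal
(5,0): no bracket -> illegal
(5,2): no bracket -> illegal
(6,1): flips 1 -> legal
(6,2): no bracket -> illegal
(7,0): no bracket -> illegal
(7,1): no bracket -> illegal

Answer: (1,2) (2,4) (6,1)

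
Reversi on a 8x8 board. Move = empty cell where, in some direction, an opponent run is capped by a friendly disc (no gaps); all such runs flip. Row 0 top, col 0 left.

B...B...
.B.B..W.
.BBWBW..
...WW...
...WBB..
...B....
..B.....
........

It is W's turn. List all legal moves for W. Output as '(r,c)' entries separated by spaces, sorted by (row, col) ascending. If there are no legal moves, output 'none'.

Answer: (0,3) (1,4) (1,5) (2,0) (4,6) (5,4) (5,5) (5,6) (6,3)

Derivation:
(0,1): no bracket -> illegal
(0,2): no bracket -> illegal
(0,3): flips 1 -> legal
(0,5): no bracket -> illegal
(1,0): no bracket -> illegal
(1,2): no bracket -> illegal
(1,4): flips 1 -> legal
(1,5): flips 1 -> legal
(2,0): flips 2 -> legal
(3,0): no bracket -> illegal
(3,1): no bracket -> illegal
(3,2): no bracket -> illegal
(3,5): no bracket -> illegal
(3,6): no bracket -> illegal
(4,2): no bracket -> illegal
(4,6): flips 2 -> legal
(5,1): no bracket -> illegal
(5,2): no bracket -> illegal
(5,4): flips 1 -> legal
(5,5): flips 1 -> legal
(5,6): flips 1 -> legal
(6,1): no bracket -> illegal
(6,3): flips 1 -> legal
(6,4): no bracket -> illegal
(7,1): no bracket -> illegal
(7,2): no bracket -> illegal
(7,3): no bracket -> illegal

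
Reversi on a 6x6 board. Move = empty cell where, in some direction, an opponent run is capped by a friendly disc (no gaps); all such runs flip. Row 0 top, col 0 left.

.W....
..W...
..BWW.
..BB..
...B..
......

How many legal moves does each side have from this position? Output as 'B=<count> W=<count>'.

Answer: B=5 W=4

Derivation:
-- B to move --
(0,0): no bracket -> illegal
(0,2): flips 1 -> legal
(0,3): no bracket -> illegal
(1,0): no bracket -> illegal
(1,1): no bracket -> illegal
(1,3): flips 1 -> legal
(1,4): flips 1 -> legal
(1,5): flips 1 -> legal
(2,1): no bracket -> illegal
(2,5): flips 2 -> legal
(3,4): no bracket -> illegal
(3,5): no bracket -> illegal
B mobility = 5
-- W to move --
(1,1): no bracket -> illegal
(1,3): no bracket -> illegal
(2,1): flips 1 -> legal
(3,1): no bracket -> illegal
(3,4): no bracket -> illegal
(4,1): flips 1 -> legal
(4,2): flips 3 -> legal
(4,4): no bracket -> illegal
(5,2): no bracket -> illegal
(5,3): flips 2 -> legal
(5,4): no bracket -> illegal
W mobility = 4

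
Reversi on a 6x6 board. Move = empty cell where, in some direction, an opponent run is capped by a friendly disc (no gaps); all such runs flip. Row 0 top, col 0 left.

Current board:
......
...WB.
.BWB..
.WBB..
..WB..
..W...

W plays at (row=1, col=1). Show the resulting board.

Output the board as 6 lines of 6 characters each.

Answer: ......
.W.WB.
.WWB..
.WBB..
..WB..
..W...

Derivation:
Place W at (1,1); scan 8 dirs for brackets.
Dir NW: first cell '.' (not opp) -> no flip
Dir N: first cell '.' (not opp) -> no flip
Dir NE: first cell '.' (not opp) -> no flip
Dir W: first cell '.' (not opp) -> no flip
Dir E: first cell '.' (not opp) -> no flip
Dir SW: first cell '.' (not opp) -> no flip
Dir S: opp run (2,1) capped by W -> flip
Dir SE: first cell 'W' (not opp) -> no flip
All flips: (2,1)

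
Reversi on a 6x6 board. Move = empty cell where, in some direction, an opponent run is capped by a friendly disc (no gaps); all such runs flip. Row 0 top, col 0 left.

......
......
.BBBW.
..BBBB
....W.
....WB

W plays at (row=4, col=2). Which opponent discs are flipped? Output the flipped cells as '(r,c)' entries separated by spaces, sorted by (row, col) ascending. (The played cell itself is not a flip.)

Dir NW: first cell '.' (not opp) -> no flip
Dir N: opp run (3,2) (2,2), next='.' -> no flip
Dir NE: opp run (3,3) capped by W -> flip
Dir W: first cell '.' (not opp) -> no flip
Dir E: first cell '.' (not opp) -> no flip
Dir SW: first cell '.' (not opp) -> no flip
Dir S: first cell '.' (not opp) -> no flip
Dir SE: first cell '.' (not opp) -> no flip

Answer: (3,3)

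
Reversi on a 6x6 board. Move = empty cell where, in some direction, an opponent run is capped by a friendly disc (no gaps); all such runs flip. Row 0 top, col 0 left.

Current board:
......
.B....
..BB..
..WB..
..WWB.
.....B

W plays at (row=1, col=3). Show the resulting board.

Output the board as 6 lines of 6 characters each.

Answer: ......
.B.W..
..BW..
..WW..
..WWB.
.....B

Derivation:
Place W at (1,3); scan 8 dirs for brackets.
Dir NW: first cell '.' (not opp) -> no flip
Dir N: first cell '.' (not opp) -> no flip
Dir NE: first cell '.' (not opp) -> no flip
Dir W: first cell '.' (not opp) -> no flip
Dir E: first cell '.' (not opp) -> no flip
Dir SW: opp run (2,2), next='.' -> no flip
Dir S: opp run (2,3) (3,3) capped by W -> flip
Dir SE: first cell '.' (not opp) -> no flip
All flips: (2,3) (3,3)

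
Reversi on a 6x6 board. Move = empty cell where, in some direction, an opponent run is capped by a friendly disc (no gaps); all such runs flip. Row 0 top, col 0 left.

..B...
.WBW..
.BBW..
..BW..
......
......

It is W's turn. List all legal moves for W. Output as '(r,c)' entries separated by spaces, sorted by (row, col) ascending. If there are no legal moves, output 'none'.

(0,1): flips 1 -> legal
(0,3): no bracket -> illegal
(1,0): no bracket -> illegal
(2,0): flips 2 -> legal
(3,0): no bracket -> illegal
(3,1): flips 3 -> legal
(4,1): flips 1 -> legal
(4,2): no bracket -> illegal
(4,3): no bracket -> illegal

Answer: (0,1) (2,0) (3,1) (4,1)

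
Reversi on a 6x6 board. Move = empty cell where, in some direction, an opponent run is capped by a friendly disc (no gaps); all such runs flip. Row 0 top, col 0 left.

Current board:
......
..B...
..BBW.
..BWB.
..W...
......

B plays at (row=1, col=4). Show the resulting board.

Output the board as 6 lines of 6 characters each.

Place B at (1,4); scan 8 dirs for brackets.
Dir NW: first cell '.' (not opp) -> no flip
Dir N: first cell '.' (not opp) -> no flip
Dir NE: first cell '.' (not opp) -> no flip
Dir W: first cell '.' (not opp) -> no flip
Dir E: first cell '.' (not opp) -> no flip
Dir SW: first cell 'B' (not opp) -> no flip
Dir S: opp run (2,4) capped by B -> flip
Dir SE: first cell '.' (not opp) -> no flip
All flips: (2,4)

Answer: ......
..B.B.
..BBB.
..BWB.
..W...
......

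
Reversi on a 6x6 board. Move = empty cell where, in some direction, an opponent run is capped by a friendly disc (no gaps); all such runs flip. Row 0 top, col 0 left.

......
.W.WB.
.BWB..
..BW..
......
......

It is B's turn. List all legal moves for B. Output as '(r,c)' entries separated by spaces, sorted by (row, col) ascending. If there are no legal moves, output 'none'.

(0,0): no bracket -> illegal
(0,1): flips 1 -> legal
(0,2): no bracket -> illegal
(0,3): flips 1 -> legal
(0,4): no bracket -> illegal
(1,0): no bracket -> illegal
(1,2): flips 2 -> legal
(2,0): no bracket -> illegal
(2,4): no bracket -> illegal
(3,1): no bracket -> illegal
(3,4): flips 1 -> legal
(4,2): no bracket -> illegal
(4,3): flips 1 -> legal
(4,4): no bracket -> illegal

Answer: (0,1) (0,3) (1,2) (3,4) (4,3)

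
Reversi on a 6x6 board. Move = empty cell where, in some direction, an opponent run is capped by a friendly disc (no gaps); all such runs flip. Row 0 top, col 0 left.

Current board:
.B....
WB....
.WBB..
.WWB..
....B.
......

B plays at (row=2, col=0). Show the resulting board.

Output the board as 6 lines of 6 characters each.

Answer: .B....
WB....
BBBB..
.WWB..
....B.
......

Derivation:
Place B at (2,0); scan 8 dirs for brackets.
Dir NW: edge -> no flip
Dir N: opp run (1,0), next='.' -> no flip
Dir NE: first cell 'B' (not opp) -> no flip
Dir W: edge -> no flip
Dir E: opp run (2,1) capped by B -> flip
Dir SW: edge -> no flip
Dir S: first cell '.' (not opp) -> no flip
Dir SE: opp run (3,1), next='.' -> no flip
All flips: (2,1)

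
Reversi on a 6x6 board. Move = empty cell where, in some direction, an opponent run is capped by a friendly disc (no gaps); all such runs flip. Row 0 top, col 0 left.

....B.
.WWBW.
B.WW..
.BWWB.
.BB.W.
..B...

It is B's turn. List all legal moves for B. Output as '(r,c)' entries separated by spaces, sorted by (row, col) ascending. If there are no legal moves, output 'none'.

(0,0): no bracket -> illegal
(0,1): flips 2 -> legal
(0,2): flips 4 -> legal
(0,3): no bracket -> illegal
(0,5): flips 3 -> legal
(1,0): flips 2 -> legal
(1,5): flips 1 -> legal
(2,1): no bracket -> illegal
(2,4): flips 2 -> legal
(2,5): no bracket -> illegal
(3,5): no bracket -> illegal
(4,3): flips 2 -> legal
(4,5): no bracket -> illegal
(5,3): no bracket -> illegal
(5,4): flips 1 -> legal
(5,5): no bracket -> illegal

Answer: (0,1) (0,2) (0,5) (1,0) (1,5) (2,4) (4,3) (5,4)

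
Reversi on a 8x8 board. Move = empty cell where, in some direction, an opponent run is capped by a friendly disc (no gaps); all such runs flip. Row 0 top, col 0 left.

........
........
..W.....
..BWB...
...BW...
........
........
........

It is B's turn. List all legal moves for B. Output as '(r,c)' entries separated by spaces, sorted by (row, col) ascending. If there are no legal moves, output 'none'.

Answer: (1,2) (2,3) (4,5) (5,4)

Derivation:
(1,1): no bracket -> illegal
(1,2): flips 1 -> legal
(1,3): no bracket -> illegal
(2,1): no bracket -> illegal
(2,3): flips 1 -> legal
(2,4): no bracket -> illegal
(3,1): no bracket -> illegal
(3,5): no bracket -> illegal
(4,2): no bracket -> illegal
(4,5): flips 1 -> legal
(5,3): no bracket -> illegal
(5,4): flips 1 -> legal
(5,5): no bracket -> illegal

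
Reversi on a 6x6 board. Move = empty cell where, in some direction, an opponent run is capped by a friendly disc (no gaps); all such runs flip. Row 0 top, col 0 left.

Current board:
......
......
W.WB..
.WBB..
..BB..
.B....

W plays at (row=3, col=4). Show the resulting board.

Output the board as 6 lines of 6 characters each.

Answer: ......
......
W.WB..
.WWWW.
..BB..
.B....

Derivation:
Place W at (3,4); scan 8 dirs for brackets.
Dir NW: opp run (2,3), next='.' -> no flip
Dir N: first cell '.' (not opp) -> no flip
Dir NE: first cell '.' (not opp) -> no flip
Dir W: opp run (3,3) (3,2) capped by W -> flip
Dir E: first cell '.' (not opp) -> no flip
Dir SW: opp run (4,3), next='.' -> no flip
Dir S: first cell '.' (not opp) -> no flip
Dir SE: first cell '.' (not opp) -> no flip
All flips: (3,2) (3,3)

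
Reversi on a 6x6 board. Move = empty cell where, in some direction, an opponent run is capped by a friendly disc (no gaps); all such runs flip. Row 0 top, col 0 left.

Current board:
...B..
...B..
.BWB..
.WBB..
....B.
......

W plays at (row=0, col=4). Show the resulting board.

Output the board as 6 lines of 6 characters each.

Answer: ...BW.
...W..
.BWB..
.WBB..
....B.
......

Derivation:
Place W at (0,4); scan 8 dirs for brackets.
Dir NW: edge -> no flip
Dir N: edge -> no flip
Dir NE: edge -> no flip
Dir W: opp run (0,3), next='.' -> no flip
Dir E: first cell '.' (not opp) -> no flip
Dir SW: opp run (1,3) capped by W -> flip
Dir S: first cell '.' (not opp) -> no flip
Dir SE: first cell '.' (not opp) -> no flip
All flips: (1,3)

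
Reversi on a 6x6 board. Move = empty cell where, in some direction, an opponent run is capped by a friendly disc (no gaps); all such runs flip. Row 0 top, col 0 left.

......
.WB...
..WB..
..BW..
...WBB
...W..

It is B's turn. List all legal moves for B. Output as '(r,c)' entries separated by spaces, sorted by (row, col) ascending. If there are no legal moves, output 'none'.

Answer: (0,0) (1,0) (2,1) (3,4) (4,2) (5,4)

Derivation:
(0,0): flips 3 -> legal
(0,1): no bracket -> illegal
(0,2): no bracket -> illegal
(1,0): flips 1 -> legal
(1,3): no bracket -> illegal
(2,0): no bracket -> illegal
(2,1): flips 1 -> legal
(2,4): no bracket -> illegal
(3,1): no bracket -> illegal
(3,4): flips 1 -> legal
(4,2): flips 1 -> legal
(5,2): no bracket -> illegal
(5,4): flips 1 -> legal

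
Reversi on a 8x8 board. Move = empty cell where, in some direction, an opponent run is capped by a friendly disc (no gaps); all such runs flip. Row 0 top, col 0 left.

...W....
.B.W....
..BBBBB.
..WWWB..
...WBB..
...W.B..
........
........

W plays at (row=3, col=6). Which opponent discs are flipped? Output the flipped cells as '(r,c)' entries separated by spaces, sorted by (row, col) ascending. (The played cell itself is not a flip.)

Dir NW: opp run (2,5), next='.' -> no flip
Dir N: opp run (2,6), next='.' -> no flip
Dir NE: first cell '.' (not opp) -> no flip
Dir W: opp run (3,5) capped by W -> flip
Dir E: first cell '.' (not opp) -> no flip
Dir SW: opp run (4,5), next='.' -> no flip
Dir S: first cell '.' (not opp) -> no flip
Dir SE: first cell '.' (not opp) -> no flip

Answer: (3,5)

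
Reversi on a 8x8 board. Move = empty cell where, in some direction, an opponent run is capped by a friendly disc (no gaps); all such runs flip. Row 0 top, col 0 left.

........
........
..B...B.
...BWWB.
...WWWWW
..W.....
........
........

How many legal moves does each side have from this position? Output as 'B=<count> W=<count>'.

Answer: B=4 W=8

Derivation:
-- B to move --
(2,3): no bracket -> illegal
(2,4): no bracket -> illegal
(2,5): no bracket -> illegal
(3,2): no bracket -> illegal
(3,7): no bracket -> illegal
(4,1): no bracket -> illegal
(4,2): no bracket -> illegal
(5,1): no bracket -> illegal
(5,3): flips 3 -> legal
(5,4): flips 1 -> legal
(5,5): flips 1 -> legal
(5,6): flips 1 -> legal
(5,7): no bracket -> illegal
(6,1): no bracket -> illegal
(6,2): no bracket -> illegal
(6,3): no bracket -> illegal
B mobility = 4
-- W to move --
(1,1): flips 2 -> legal
(1,2): no bracket -> illegal
(1,3): no bracket -> illegal
(1,5): no bracket -> illegal
(1,6): flips 2 -> legal
(1,7): flips 1 -> legal
(2,1): no bracket -> illegal
(2,3): flips 1 -> legal
(2,4): no bracket -> illegal
(2,5): flips 1 -> legal
(2,7): flips 1 -> legal
(3,1): no bracket -> illegal
(3,2): flips 1 -> legal
(3,7): flips 1 -> legal
(4,2): no bracket -> illegal
W mobility = 8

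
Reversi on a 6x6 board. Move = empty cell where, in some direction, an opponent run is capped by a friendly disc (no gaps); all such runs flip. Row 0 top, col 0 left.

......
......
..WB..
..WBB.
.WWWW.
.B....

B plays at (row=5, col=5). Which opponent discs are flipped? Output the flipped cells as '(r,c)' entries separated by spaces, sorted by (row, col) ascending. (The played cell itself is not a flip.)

Answer: (4,4)

Derivation:
Dir NW: opp run (4,4) capped by B -> flip
Dir N: first cell '.' (not opp) -> no flip
Dir NE: edge -> no flip
Dir W: first cell '.' (not opp) -> no flip
Dir E: edge -> no flip
Dir SW: edge -> no flip
Dir S: edge -> no flip
Dir SE: edge -> no flip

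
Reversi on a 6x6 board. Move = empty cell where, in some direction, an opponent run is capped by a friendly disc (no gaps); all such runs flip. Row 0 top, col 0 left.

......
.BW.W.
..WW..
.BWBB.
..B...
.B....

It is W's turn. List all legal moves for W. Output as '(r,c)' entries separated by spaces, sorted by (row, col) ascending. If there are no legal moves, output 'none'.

Answer: (0,0) (1,0) (3,0) (3,5) (4,0) (4,3) (4,4) (4,5) (5,2)

Derivation:
(0,0): flips 1 -> legal
(0,1): no bracket -> illegal
(0,2): no bracket -> illegal
(1,0): flips 1 -> legal
(2,0): no bracket -> illegal
(2,1): no bracket -> illegal
(2,4): no bracket -> illegal
(2,5): no bracket -> illegal
(3,0): flips 1 -> legal
(3,5): flips 2 -> legal
(4,0): flips 1 -> legal
(4,1): no bracket -> illegal
(4,3): flips 1 -> legal
(4,4): flips 1 -> legal
(4,5): flips 1 -> legal
(5,0): no bracket -> illegal
(5,2): flips 1 -> legal
(5,3): no bracket -> illegal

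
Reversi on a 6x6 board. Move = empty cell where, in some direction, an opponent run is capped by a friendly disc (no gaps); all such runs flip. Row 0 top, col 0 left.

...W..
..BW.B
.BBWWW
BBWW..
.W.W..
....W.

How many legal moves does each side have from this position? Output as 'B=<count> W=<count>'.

-- B to move --
(0,2): no bracket -> illegal
(0,4): flips 1 -> legal
(1,4): flips 1 -> legal
(3,4): flips 3 -> legal
(3,5): flips 1 -> legal
(4,0): no bracket -> illegal
(4,2): flips 3 -> legal
(4,4): flips 1 -> legal
(4,5): no bracket -> illegal
(5,0): no bracket -> illegal
(5,1): flips 1 -> legal
(5,2): flips 1 -> legal
(5,3): no bracket -> illegal
(5,5): no bracket -> illegal
B mobility = 8
-- W to move --
(0,1): flips 1 -> legal
(0,2): flips 2 -> legal
(0,4): no bracket -> illegal
(0,5): flips 1 -> legal
(1,0): flips 1 -> legal
(1,1): flips 4 -> legal
(1,4): no bracket -> illegal
(2,0): flips 2 -> legal
(4,0): flips 2 -> legal
(4,2): no bracket -> illegal
W mobility = 7

Answer: B=8 W=7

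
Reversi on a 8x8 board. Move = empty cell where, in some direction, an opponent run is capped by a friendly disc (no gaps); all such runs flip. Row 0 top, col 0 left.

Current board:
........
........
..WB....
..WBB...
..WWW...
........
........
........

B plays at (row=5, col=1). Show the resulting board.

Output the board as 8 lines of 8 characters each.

Answer: ........
........
..WB....
..WBB...
..BWW...
.B......
........
........

Derivation:
Place B at (5,1); scan 8 dirs for brackets.
Dir NW: first cell '.' (not opp) -> no flip
Dir N: first cell '.' (not opp) -> no flip
Dir NE: opp run (4,2) capped by B -> flip
Dir W: first cell '.' (not opp) -> no flip
Dir E: first cell '.' (not opp) -> no flip
Dir SW: first cell '.' (not opp) -> no flip
Dir S: first cell '.' (not opp) -> no flip
Dir SE: first cell '.' (not opp) -> no flip
All flips: (4,2)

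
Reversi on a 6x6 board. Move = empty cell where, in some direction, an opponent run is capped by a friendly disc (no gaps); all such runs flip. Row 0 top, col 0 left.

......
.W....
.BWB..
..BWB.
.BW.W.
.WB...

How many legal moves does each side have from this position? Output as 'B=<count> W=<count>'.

Answer: B=5 W=7

Derivation:
-- B to move --
(0,0): no bracket -> illegal
(0,1): flips 1 -> legal
(0,2): no bracket -> illegal
(1,0): no bracket -> illegal
(1,2): flips 1 -> legal
(1,3): no bracket -> illegal
(2,0): no bracket -> illegal
(2,4): no bracket -> illegal
(3,1): no bracket -> illegal
(3,5): no bracket -> illegal
(4,0): no bracket -> illegal
(4,3): flips 2 -> legal
(4,5): no bracket -> illegal
(5,0): flips 1 -> legal
(5,3): no bracket -> illegal
(5,4): flips 1 -> legal
(5,5): no bracket -> illegal
B mobility = 5
-- W to move --
(1,0): no bracket -> illegal
(1,2): no bracket -> illegal
(1,3): flips 1 -> legal
(1,4): no bracket -> illegal
(2,0): flips 1 -> legal
(2,4): flips 2 -> legal
(2,5): no bracket -> illegal
(3,0): no bracket -> illegal
(3,1): flips 3 -> legal
(3,5): flips 1 -> legal
(4,0): flips 1 -> legal
(4,3): no bracket -> illegal
(4,5): no bracket -> illegal
(5,0): no bracket -> illegal
(5,3): flips 1 -> legal
W mobility = 7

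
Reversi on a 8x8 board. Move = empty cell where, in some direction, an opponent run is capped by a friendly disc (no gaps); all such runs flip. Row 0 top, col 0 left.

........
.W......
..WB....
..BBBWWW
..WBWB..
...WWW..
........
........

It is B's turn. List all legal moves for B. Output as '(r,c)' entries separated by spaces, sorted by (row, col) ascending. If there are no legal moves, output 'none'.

(0,0): flips 2 -> legal
(0,1): no bracket -> illegal
(0,2): no bracket -> illegal
(1,0): no bracket -> illegal
(1,2): flips 1 -> legal
(1,3): no bracket -> illegal
(2,0): no bracket -> illegal
(2,1): flips 1 -> legal
(2,4): no bracket -> illegal
(2,5): flips 1 -> legal
(2,6): no bracket -> illegal
(2,7): flips 1 -> legal
(3,1): no bracket -> illegal
(4,1): flips 1 -> legal
(4,6): no bracket -> illegal
(4,7): no bracket -> illegal
(5,1): flips 1 -> legal
(5,2): flips 1 -> legal
(5,6): no bracket -> illegal
(6,2): no bracket -> illegal
(6,3): flips 2 -> legal
(6,4): flips 2 -> legal
(6,5): flips 2 -> legal
(6,6): flips 2 -> legal

Answer: (0,0) (1,2) (2,1) (2,5) (2,7) (4,1) (5,1) (5,2) (6,3) (6,4) (6,5) (6,6)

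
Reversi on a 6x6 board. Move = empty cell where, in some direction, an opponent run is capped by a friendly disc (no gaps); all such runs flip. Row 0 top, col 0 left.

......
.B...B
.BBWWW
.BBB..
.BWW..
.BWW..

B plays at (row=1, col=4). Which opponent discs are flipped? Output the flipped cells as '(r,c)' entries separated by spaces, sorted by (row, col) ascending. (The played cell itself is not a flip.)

Dir NW: first cell '.' (not opp) -> no flip
Dir N: first cell '.' (not opp) -> no flip
Dir NE: first cell '.' (not opp) -> no flip
Dir W: first cell '.' (not opp) -> no flip
Dir E: first cell 'B' (not opp) -> no flip
Dir SW: opp run (2,3) capped by B -> flip
Dir S: opp run (2,4), next='.' -> no flip
Dir SE: opp run (2,5), next=edge -> no flip

Answer: (2,3)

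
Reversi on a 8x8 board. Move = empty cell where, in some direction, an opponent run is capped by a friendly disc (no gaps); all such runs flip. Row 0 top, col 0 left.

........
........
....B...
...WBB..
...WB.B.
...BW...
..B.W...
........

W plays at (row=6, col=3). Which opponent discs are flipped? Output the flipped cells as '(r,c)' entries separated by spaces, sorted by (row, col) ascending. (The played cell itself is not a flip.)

Dir NW: first cell '.' (not opp) -> no flip
Dir N: opp run (5,3) capped by W -> flip
Dir NE: first cell 'W' (not opp) -> no flip
Dir W: opp run (6,2), next='.' -> no flip
Dir E: first cell 'W' (not opp) -> no flip
Dir SW: first cell '.' (not opp) -> no flip
Dir S: first cell '.' (not opp) -> no flip
Dir SE: first cell '.' (not opp) -> no flip

Answer: (5,3)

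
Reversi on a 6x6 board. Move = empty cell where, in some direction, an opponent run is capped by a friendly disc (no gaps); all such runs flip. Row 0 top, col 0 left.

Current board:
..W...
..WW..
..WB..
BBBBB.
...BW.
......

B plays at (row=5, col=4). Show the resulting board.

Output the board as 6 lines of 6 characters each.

Answer: ..W...
..WW..
..WB..
BBBBB.
...BB.
....B.

Derivation:
Place B at (5,4); scan 8 dirs for brackets.
Dir NW: first cell 'B' (not opp) -> no flip
Dir N: opp run (4,4) capped by B -> flip
Dir NE: first cell '.' (not opp) -> no flip
Dir W: first cell '.' (not opp) -> no flip
Dir E: first cell '.' (not opp) -> no flip
Dir SW: edge -> no flip
Dir S: edge -> no flip
Dir SE: edge -> no flip
All flips: (4,4)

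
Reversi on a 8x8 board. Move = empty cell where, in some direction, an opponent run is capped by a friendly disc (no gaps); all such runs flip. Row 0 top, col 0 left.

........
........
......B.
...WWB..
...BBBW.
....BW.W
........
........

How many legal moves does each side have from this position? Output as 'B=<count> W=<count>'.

Answer: B=9 W=8

Derivation:
-- B to move --
(2,2): flips 1 -> legal
(2,3): flips 2 -> legal
(2,4): flips 1 -> legal
(2,5): flips 1 -> legal
(3,2): flips 2 -> legal
(3,6): no bracket -> illegal
(3,7): no bracket -> illegal
(4,2): no bracket -> illegal
(4,7): flips 1 -> legal
(5,6): flips 1 -> legal
(6,4): no bracket -> illegal
(6,5): flips 1 -> legal
(6,6): flips 1 -> legal
(6,7): no bracket -> illegal
B mobility = 9
-- W to move --
(1,5): no bracket -> illegal
(1,6): no bracket -> illegal
(1,7): no bracket -> illegal
(2,4): flips 1 -> legal
(2,5): flips 2 -> legal
(2,7): no bracket -> illegal
(3,2): no bracket -> illegal
(3,6): flips 1 -> legal
(3,7): no bracket -> illegal
(4,2): flips 3 -> legal
(5,2): flips 1 -> legal
(5,3): flips 2 -> legal
(5,6): flips 1 -> legal
(6,3): no bracket -> illegal
(6,4): flips 2 -> legal
(6,5): no bracket -> illegal
W mobility = 8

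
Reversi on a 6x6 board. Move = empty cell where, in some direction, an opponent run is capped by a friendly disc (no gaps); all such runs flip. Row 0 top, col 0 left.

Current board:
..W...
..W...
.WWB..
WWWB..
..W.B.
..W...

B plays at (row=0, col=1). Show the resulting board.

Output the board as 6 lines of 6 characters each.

Place B at (0,1); scan 8 dirs for brackets.
Dir NW: edge -> no flip
Dir N: edge -> no flip
Dir NE: edge -> no flip
Dir W: first cell '.' (not opp) -> no flip
Dir E: opp run (0,2), next='.' -> no flip
Dir SW: first cell '.' (not opp) -> no flip
Dir S: first cell '.' (not opp) -> no flip
Dir SE: opp run (1,2) capped by B -> flip
All flips: (1,2)

Answer: .BW...
..B...
.WWB..
WWWB..
..W.B.
..W...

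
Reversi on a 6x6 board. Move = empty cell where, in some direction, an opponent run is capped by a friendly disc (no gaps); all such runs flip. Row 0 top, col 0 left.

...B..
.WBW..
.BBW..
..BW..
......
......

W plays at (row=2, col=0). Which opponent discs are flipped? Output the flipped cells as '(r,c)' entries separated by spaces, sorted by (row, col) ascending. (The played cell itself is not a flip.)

Answer: (2,1) (2,2)

Derivation:
Dir NW: edge -> no flip
Dir N: first cell '.' (not opp) -> no flip
Dir NE: first cell 'W' (not opp) -> no flip
Dir W: edge -> no flip
Dir E: opp run (2,1) (2,2) capped by W -> flip
Dir SW: edge -> no flip
Dir S: first cell '.' (not opp) -> no flip
Dir SE: first cell '.' (not opp) -> no flip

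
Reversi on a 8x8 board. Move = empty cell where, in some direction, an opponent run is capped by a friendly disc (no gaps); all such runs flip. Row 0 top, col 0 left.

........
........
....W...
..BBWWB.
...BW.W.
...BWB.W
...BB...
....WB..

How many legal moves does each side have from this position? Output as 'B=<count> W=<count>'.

Answer: B=9 W=13

Derivation:
-- B to move --
(1,3): no bracket -> illegal
(1,4): flips 4 -> legal
(1,5): flips 1 -> legal
(2,3): no bracket -> illegal
(2,5): flips 1 -> legal
(2,6): flips 2 -> legal
(3,7): flips 1 -> legal
(4,5): flips 2 -> legal
(4,7): no bracket -> illegal
(5,6): flips 1 -> legal
(6,5): flips 1 -> legal
(6,6): no bracket -> illegal
(6,7): no bracket -> illegal
(7,3): flips 1 -> legal
B mobility = 9
-- W to move --
(2,1): flips 2 -> legal
(2,2): flips 1 -> legal
(2,3): no bracket -> illegal
(2,5): no bracket -> illegal
(2,6): flips 1 -> legal
(2,7): no bracket -> illegal
(3,1): flips 2 -> legal
(3,7): flips 1 -> legal
(4,1): no bracket -> illegal
(4,2): flips 2 -> legal
(4,5): no bracket -> illegal
(4,7): no bracket -> illegal
(5,2): flips 3 -> legal
(5,6): flips 1 -> legal
(6,2): flips 1 -> legal
(6,5): no bracket -> illegal
(6,6): flips 1 -> legal
(7,2): flips 1 -> legal
(7,3): flips 2 -> legal
(7,6): flips 1 -> legal
W mobility = 13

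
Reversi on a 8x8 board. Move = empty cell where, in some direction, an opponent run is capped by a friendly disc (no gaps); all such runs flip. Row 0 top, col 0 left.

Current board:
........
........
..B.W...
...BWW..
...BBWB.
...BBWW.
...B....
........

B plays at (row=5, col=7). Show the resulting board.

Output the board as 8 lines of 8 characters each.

Place B at (5,7); scan 8 dirs for brackets.
Dir NW: first cell 'B' (not opp) -> no flip
Dir N: first cell '.' (not opp) -> no flip
Dir NE: edge -> no flip
Dir W: opp run (5,6) (5,5) capped by B -> flip
Dir E: edge -> no flip
Dir SW: first cell '.' (not opp) -> no flip
Dir S: first cell '.' (not opp) -> no flip
Dir SE: edge -> no flip
All flips: (5,5) (5,6)

Answer: ........
........
..B.W...
...BWW..
...BBWB.
...BBBBB
...B....
........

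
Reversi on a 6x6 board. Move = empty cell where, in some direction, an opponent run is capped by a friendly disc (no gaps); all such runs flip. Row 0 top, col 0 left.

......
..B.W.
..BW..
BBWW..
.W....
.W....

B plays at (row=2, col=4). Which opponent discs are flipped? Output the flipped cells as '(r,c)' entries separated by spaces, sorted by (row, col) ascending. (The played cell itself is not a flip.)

Answer: (2,3)

Derivation:
Dir NW: first cell '.' (not opp) -> no flip
Dir N: opp run (1,4), next='.' -> no flip
Dir NE: first cell '.' (not opp) -> no flip
Dir W: opp run (2,3) capped by B -> flip
Dir E: first cell '.' (not opp) -> no flip
Dir SW: opp run (3,3), next='.' -> no flip
Dir S: first cell '.' (not opp) -> no flip
Dir SE: first cell '.' (not opp) -> no flip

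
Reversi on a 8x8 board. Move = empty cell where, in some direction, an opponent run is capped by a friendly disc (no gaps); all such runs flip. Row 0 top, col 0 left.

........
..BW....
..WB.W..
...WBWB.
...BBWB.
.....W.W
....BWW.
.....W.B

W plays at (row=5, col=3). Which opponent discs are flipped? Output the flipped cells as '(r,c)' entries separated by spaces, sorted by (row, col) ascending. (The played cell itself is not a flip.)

Dir NW: first cell '.' (not opp) -> no flip
Dir N: opp run (4,3) capped by W -> flip
Dir NE: opp run (4,4) capped by W -> flip
Dir W: first cell '.' (not opp) -> no flip
Dir E: first cell '.' (not opp) -> no flip
Dir SW: first cell '.' (not opp) -> no flip
Dir S: first cell '.' (not opp) -> no flip
Dir SE: opp run (6,4) capped by W -> flip

Answer: (4,3) (4,4) (6,4)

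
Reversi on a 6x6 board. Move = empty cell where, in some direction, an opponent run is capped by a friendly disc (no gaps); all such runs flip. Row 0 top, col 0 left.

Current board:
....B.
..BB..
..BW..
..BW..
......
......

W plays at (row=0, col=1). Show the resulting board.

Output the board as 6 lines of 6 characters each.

Answer: .W..B.
..WB..
..BW..
..BW..
......
......

Derivation:
Place W at (0,1); scan 8 dirs for brackets.
Dir NW: edge -> no flip
Dir N: edge -> no flip
Dir NE: edge -> no flip
Dir W: first cell '.' (not opp) -> no flip
Dir E: first cell '.' (not opp) -> no flip
Dir SW: first cell '.' (not opp) -> no flip
Dir S: first cell '.' (not opp) -> no flip
Dir SE: opp run (1,2) capped by W -> flip
All flips: (1,2)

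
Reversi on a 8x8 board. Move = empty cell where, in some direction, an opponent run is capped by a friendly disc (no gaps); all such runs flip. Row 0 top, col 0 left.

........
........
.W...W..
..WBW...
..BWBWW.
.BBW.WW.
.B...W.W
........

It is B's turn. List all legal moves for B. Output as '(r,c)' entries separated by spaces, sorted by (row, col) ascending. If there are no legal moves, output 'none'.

Answer: (1,6) (2,2) (2,4) (3,1) (3,5) (4,7) (5,4) (6,2) (6,3) (6,4) (6,6)

Derivation:
(1,0): no bracket -> illegal
(1,1): no bracket -> illegal
(1,2): no bracket -> illegal
(1,4): no bracket -> illegal
(1,5): no bracket -> illegal
(1,6): flips 3 -> legal
(2,0): no bracket -> illegal
(2,2): flips 1 -> legal
(2,3): no bracket -> illegal
(2,4): flips 1 -> legal
(2,6): no bracket -> illegal
(3,0): no bracket -> illegal
(3,1): flips 1 -> legal
(3,5): flips 1 -> legal
(3,6): no bracket -> illegal
(3,7): no bracket -> illegal
(4,1): no bracket -> illegal
(4,7): flips 2 -> legal
(5,4): flips 1 -> legal
(5,7): no bracket -> illegal
(6,2): flips 1 -> legal
(6,3): flips 2 -> legal
(6,4): flips 1 -> legal
(6,6): flips 1 -> legal
(7,4): no bracket -> illegal
(7,5): no bracket -> illegal
(7,6): no bracket -> illegal
(7,7): no bracket -> illegal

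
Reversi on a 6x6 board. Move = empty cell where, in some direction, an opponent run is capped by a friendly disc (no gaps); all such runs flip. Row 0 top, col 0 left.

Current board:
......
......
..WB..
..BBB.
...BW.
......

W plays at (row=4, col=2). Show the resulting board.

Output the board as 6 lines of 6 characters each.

Answer: ......
......
..WB..
..WBB.
..WWW.
......

Derivation:
Place W at (4,2); scan 8 dirs for brackets.
Dir NW: first cell '.' (not opp) -> no flip
Dir N: opp run (3,2) capped by W -> flip
Dir NE: opp run (3,3), next='.' -> no flip
Dir W: first cell '.' (not opp) -> no flip
Dir E: opp run (4,3) capped by W -> flip
Dir SW: first cell '.' (not opp) -> no flip
Dir S: first cell '.' (not opp) -> no flip
Dir SE: first cell '.' (not opp) -> no flip
All flips: (3,2) (4,3)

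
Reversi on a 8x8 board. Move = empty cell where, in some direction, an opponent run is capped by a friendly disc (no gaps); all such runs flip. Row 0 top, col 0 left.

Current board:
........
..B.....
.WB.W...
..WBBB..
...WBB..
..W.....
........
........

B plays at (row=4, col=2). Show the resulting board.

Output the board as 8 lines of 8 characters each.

Place B at (4,2); scan 8 dirs for brackets.
Dir NW: first cell '.' (not opp) -> no flip
Dir N: opp run (3,2) capped by B -> flip
Dir NE: first cell 'B' (not opp) -> no flip
Dir W: first cell '.' (not opp) -> no flip
Dir E: opp run (4,3) capped by B -> flip
Dir SW: first cell '.' (not opp) -> no flip
Dir S: opp run (5,2), next='.' -> no flip
Dir SE: first cell '.' (not opp) -> no flip
All flips: (3,2) (4,3)

Answer: ........
..B.....
.WB.W...
..BBBB..
..BBBB..
..W.....
........
........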